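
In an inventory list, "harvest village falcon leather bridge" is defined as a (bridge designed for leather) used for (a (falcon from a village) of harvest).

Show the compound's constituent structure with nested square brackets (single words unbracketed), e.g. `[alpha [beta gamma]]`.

[[harvest [village falcon]] [leather bridge]]

Overall it is a kind of bridge (specifically "leather bridge"); the modifier is "harvest village falcon".
Inside "harvest village falcon": head "falcon" (specifically "village falcon"), modifier "harvest".
Inside "village falcon": head "falcon", modifier "village".
Inside "leather bridge": head "bridge", modifier "leather".
Assembled: [[harvest [village falcon]] [leather bridge]].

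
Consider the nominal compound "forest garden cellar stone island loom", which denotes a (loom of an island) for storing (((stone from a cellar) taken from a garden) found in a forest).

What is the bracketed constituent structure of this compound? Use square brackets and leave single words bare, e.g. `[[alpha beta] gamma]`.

Whole compound: head "loom" (specifically "island loom"), modifier "forest garden cellar stone".
"forest garden cellar stone" → head "stone" (specifically "garden cellar stone"), modifier "forest".
"garden cellar stone" → head "stone" (specifically "cellar stone"), modifier "garden".
"cellar stone" → head "stone", modifier "cellar".
"island loom" → head "loom", modifier "island".
Putting it together: [[forest [garden [cellar stone]]] [island loom]].

[[forest [garden [cellar stone]]] [island loom]]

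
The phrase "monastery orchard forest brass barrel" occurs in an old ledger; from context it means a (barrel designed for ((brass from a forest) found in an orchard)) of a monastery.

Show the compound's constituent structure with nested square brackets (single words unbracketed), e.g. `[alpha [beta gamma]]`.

Overall it is a kind of barrel (specifically "orchard forest brass barrel"); the modifier is "monastery".
Within "orchard forest brass barrel", the head is "barrel" and the modifier is "orchard forest brass".
Within "orchard forest brass", the head is "brass" (specifically "forest brass") and the modifier is "orchard".
Within "forest brass", the head is "brass" and the modifier is "forest".
Putting it together: [monastery [[orchard [forest brass]] barrel]].

[monastery [[orchard [forest brass]] barrel]]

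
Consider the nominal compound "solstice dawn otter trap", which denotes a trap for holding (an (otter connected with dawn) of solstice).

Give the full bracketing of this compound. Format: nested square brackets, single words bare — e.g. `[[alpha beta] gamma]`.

[[solstice [dawn otter]] trap]

Whole compound: head "trap", modifier "solstice dawn otter".
Within "solstice dawn otter", the head is "otter" (specifically "dawn otter") and the modifier is "solstice".
Within "dawn otter", the head is "otter" and the modifier is "dawn".
So the structure is [[solstice [dawn otter]] trap].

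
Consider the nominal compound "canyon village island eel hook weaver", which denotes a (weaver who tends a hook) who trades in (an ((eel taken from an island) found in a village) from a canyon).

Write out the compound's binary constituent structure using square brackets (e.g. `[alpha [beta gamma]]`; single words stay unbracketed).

At the top level: head "weaver" (specifically "hook weaver"); modifier "canyon village island eel".
Within "canyon village island eel", the head is "eel" (specifically "village island eel") and the modifier is "canyon".
Within "village island eel", the head is "eel" (specifically "island eel") and the modifier is "village".
Within "island eel", the head is "eel" and the modifier is "island".
Within "hook weaver", the head is "weaver" and the modifier is "hook".
Assembled: [[canyon [village [island eel]]] [hook weaver]].

[[canyon [village [island eel]]] [hook weaver]]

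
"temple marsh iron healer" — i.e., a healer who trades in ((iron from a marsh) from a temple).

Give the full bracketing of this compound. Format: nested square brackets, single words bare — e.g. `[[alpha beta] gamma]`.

At the top level: head "healer"; modifier "temple marsh iron".
Within "temple marsh iron", the head is "iron" (specifically "marsh iron") and the modifier is "temple".
Within "marsh iron", the head is "iron" and the modifier is "marsh".
So the structure is [[temple [marsh iron]] healer].

[[temple [marsh iron]] healer]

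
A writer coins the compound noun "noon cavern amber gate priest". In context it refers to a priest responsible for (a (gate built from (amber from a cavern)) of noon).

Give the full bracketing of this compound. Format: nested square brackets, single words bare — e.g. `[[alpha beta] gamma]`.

Whole compound: head "priest", modifier "noon cavern amber gate".
Inside "noon cavern amber gate": head "gate" (specifically "cavern amber gate"), modifier "noon".
Inside "cavern amber gate": head "gate", modifier "cavern amber".
Inside "cavern amber": head "amber", modifier "cavern".
Putting it together: [[noon [[cavern amber] gate]] priest].

[[noon [[cavern amber] gate]] priest]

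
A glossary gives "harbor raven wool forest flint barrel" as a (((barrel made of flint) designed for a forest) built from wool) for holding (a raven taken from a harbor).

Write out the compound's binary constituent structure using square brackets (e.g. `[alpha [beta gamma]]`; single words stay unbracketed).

[[harbor raven] [wool [forest [flint barrel]]]]

The outermost head in the paraphrase is "barrel" (specifically "wool forest flint barrel"), modified by "harbor raven".
"harbor raven" → head "raven", modifier "harbor".
"wool forest flint barrel" → head "barrel" (specifically "forest flint barrel"), modifier "wool".
"forest flint barrel" → head "barrel" (specifically "flint barrel"), modifier "forest".
"flint barrel" → head "barrel", modifier "flint".
So the structure is [[harbor raven] [wool [forest [flint barrel]]]].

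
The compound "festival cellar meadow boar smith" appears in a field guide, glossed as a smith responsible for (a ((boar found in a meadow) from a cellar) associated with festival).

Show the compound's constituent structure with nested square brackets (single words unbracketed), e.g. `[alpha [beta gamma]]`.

The outermost head in the paraphrase is "smith", modified by "festival cellar meadow boar".
Inside "festival cellar meadow boar": head "boar" (specifically "cellar meadow boar"), modifier "festival".
Inside "cellar meadow boar": head "boar" (specifically "meadow boar"), modifier "cellar".
Inside "meadow boar": head "boar", modifier "meadow".
So the structure is [[festival [cellar [meadow boar]]] smith].

[[festival [cellar [meadow boar]]] smith]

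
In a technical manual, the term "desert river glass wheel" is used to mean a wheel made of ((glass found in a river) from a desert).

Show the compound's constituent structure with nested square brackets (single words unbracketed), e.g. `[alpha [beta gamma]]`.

[[desert [river glass]] wheel]

Overall it is a kind of wheel; the modifier is "desert river glass".
Inside "desert river glass": head "glass" (specifically "river glass"), modifier "desert".
Inside "river glass": head "glass", modifier "river".
Assembled: [[desert [river glass]] wheel].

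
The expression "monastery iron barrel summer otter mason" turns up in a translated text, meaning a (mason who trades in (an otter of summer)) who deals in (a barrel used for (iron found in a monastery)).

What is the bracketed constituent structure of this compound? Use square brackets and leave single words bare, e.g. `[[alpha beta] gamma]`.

[[[monastery iron] barrel] [[summer otter] mason]]

At the top level: head "mason" (specifically "summer otter mason"); modifier "monastery iron barrel".
Within "monastery iron barrel", the head is "barrel" and the modifier is "monastery iron".
Within "monastery iron", the head is "iron" and the modifier is "monastery".
Within "summer otter mason", the head is "mason" and the modifier is "summer otter".
Within "summer otter", the head is "otter" and the modifier is "summer".
Assembled: [[[monastery iron] barrel] [[summer otter] mason]].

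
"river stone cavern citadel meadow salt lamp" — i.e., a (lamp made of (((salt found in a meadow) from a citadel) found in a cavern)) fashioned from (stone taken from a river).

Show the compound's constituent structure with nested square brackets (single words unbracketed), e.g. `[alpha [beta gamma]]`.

[[river stone] [[cavern [citadel [meadow salt]]] lamp]]

The outermost head in the paraphrase is "lamp" (specifically "cavern citadel meadow salt lamp"), modified by "river stone".
Inside "river stone": head "stone", modifier "river".
Inside "cavern citadel meadow salt lamp": head "lamp", modifier "cavern citadel meadow salt".
Inside "cavern citadel meadow salt": head "salt" (specifically "citadel meadow salt"), modifier "cavern".
Inside "citadel meadow salt": head "salt" (specifically "meadow salt"), modifier "citadel".
Inside "meadow salt": head "salt", modifier "meadow".
Putting it together: [[river stone] [[cavern [citadel [meadow salt]]] lamp]].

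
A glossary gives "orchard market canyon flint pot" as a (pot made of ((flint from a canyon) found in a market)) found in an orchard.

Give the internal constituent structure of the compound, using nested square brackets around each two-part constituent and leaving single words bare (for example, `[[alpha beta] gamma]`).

[orchard [[market [canyon flint]] pot]]

The outermost head in the paraphrase is "pot" (specifically "market canyon flint pot"), modified by "orchard".
Within "market canyon flint pot", the head is "pot" and the modifier is "market canyon flint".
Within "market canyon flint", the head is "flint" (specifically "canyon flint") and the modifier is "market".
Within "canyon flint", the head is "flint" and the modifier is "canyon".
Assembled: [orchard [[market [canyon flint]] pot]].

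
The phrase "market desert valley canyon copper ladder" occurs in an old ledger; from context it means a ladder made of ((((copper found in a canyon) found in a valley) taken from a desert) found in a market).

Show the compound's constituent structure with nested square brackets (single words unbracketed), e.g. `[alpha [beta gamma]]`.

[[market [desert [valley [canyon copper]]]] ladder]

Overall it is a kind of ladder; the modifier is "market desert valley canyon copper".
Within "market desert valley canyon copper", the head is "copper" (specifically "desert valley canyon copper") and the modifier is "market".
Within "desert valley canyon copper", the head is "copper" (specifically "valley canyon copper") and the modifier is "desert".
Within "valley canyon copper", the head is "copper" (specifically "canyon copper") and the modifier is "valley".
Within "canyon copper", the head is "copper" and the modifier is "canyon".
So the structure is [[market [desert [valley [canyon copper]]]] ladder].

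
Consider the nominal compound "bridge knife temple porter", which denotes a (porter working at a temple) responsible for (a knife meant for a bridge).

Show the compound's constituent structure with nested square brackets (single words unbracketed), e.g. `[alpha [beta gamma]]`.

Overall it is a kind of porter (specifically "temple porter"); the modifier is "bridge knife".
Within "bridge knife", the head is "knife" and the modifier is "bridge".
Within "temple porter", the head is "porter" and the modifier is "temple".
Assembled: [[bridge knife] [temple porter]].

[[bridge knife] [temple porter]]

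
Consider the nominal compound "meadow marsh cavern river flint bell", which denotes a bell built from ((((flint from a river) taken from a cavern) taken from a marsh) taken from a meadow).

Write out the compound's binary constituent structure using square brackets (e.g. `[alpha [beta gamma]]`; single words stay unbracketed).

[[meadow [marsh [cavern [river flint]]]] bell]

Whole compound: head "bell", modifier "meadow marsh cavern river flint".
Inside "meadow marsh cavern river flint": head "flint" (specifically "marsh cavern river flint"), modifier "meadow".
Inside "marsh cavern river flint": head "flint" (specifically "cavern river flint"), modifier "marsh".
Inside "cavern river flint": head "flint" (specifically "river flint"), modifier "cavern".
Inside "river flint": head "flint", modifier "river".
So the structure is [[meadow [marsh [cavern [river flint]]]] bell].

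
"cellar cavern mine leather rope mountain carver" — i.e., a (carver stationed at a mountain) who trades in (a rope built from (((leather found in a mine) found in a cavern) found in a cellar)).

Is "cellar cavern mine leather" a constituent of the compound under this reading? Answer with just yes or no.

yes

The paraphrase groups the words so that "cellar cavern mine leather" is one unit: it corresponds to a single parenthesized sub-phrase.
The full structure is [[[cellar [cavern [mine leather]]] rope] [mountain carver]], in which [cellar cavern mine leather] is a constituent.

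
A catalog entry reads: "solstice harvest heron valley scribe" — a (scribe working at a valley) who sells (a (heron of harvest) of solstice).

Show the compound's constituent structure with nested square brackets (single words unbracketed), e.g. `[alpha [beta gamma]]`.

[[solstice [harvest heron]] [valley scribe]]

Whole compound: head "scribe" (specifically "valley scribe"), modifier "solstice harvest heron".
"solstice harvest heron" → head "heron" (specifically "harvest heron"), modifier "solstice".
"harvest heron" → head "heron", modifier "harvest".
"valley scribe" → head "scribe", modifier "valley".
So the structure is [[solstice [harvest heron]] [valley scribe]].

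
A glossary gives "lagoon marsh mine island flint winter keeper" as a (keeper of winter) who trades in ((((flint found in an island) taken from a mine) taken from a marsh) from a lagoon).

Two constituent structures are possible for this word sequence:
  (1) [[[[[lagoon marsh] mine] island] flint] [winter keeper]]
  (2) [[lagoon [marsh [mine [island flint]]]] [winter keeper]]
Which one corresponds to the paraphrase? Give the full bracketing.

The paraphrase's head is the "keeper" part ("winter keeper"); its modifier is "lagoon marsh mine island flint".
That top-level split, carried through the inner groups, gives [[lagoon [marsh [mine [island flint]]]] [winter keeper]].

[[lagoon [marsh [mine [island flint]]]] [winter keeper]]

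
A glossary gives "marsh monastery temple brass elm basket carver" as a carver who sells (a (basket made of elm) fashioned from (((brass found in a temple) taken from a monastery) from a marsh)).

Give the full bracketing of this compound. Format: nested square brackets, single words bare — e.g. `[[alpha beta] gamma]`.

Overall it is a kind of carver; the modifier is "marsh monastery temple brass elm basket".
"marsh monastery temple brass elm basket" → head "basket" (specifically "elm basket"), modifier "marsh monastery temple brass".
"marsh monastery temple brass" → head "brass" (specifically "monastery temple brass"), modifier "marsh".
"monastery temple brass" → head "brass" (specifically "temple brass"), modifier "monastery".
"temple brass" → head "brass", modifier "temple".
"elm basket" → head "basket", modifier "elm".
So the structure is [[[marsh [monastery [temple brass]]] [elm basket]] carver].

[[[marsh [monastery [temple brass]]] [elm basket]] carver]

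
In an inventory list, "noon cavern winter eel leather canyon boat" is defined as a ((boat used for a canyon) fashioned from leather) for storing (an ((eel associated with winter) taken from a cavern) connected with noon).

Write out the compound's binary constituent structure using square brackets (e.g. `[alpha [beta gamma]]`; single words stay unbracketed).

[[noon [cavern [winter eel]]] [leather [canyon boat]]]

Overall it is a kind of boat (specifically "leather canyon boat"); the modifier is "noon cavern winter eel".
Inside "noon cavern winter eel": head "eel" (specifically "cavern winter eel"), modifier "noon".
Inside "cavern winter eel": head "eel" (specifically "winter eel"), modifier "cavern".
Inside "winter eel": head "eel", modifier "winter".
Inside "leather canyon boat": head "boat" (specifically "canyon boat"), modifier "leather".
Inside "canyon boat": head "boat", modifier "canyon".
Assembled: [[noon [cavern [winter eel]]] [leather [canyon boat]]].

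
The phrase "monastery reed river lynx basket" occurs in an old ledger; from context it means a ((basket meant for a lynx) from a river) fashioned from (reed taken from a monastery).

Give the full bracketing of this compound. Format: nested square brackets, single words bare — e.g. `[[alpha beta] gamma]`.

The outermost head in the paraphrase is "basket" (specifically "river lynx basket"), modified by "monastery reed".
Within "monastery reed", the head is "reed" and the modifier is "monastery".
Within "river lynx basket", the head is "basket" (specifically "lynx basket") and the modifier is "river".
Within "lynx basket", the head is "basket" and the modifier is "lynx".
Assembled: [[monastery reed] [river [lynx basket]]].

[[monastery reed] [river [lynx basket]]]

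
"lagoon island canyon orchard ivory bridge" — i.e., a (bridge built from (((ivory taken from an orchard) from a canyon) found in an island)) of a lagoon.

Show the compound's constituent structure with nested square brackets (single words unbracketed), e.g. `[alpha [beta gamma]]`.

[lagoon [[island [canyon [orchard ivory]]] bridge]]

At the top level: head "bridge" (specifically "island canyon orchard ivory bridge"); modifier "lagoon".
Inside "island canyon orchard ivory bridge": head "bridge", modifier "island canyon orchard ivory".
Inside "island canyon orchard ivory": head "ivory" (specifically "canyon orchard ivory"), modifier "island".
Inside "canyon orchard ivory": head "ivory" (specifically "orchard ivory"), modifier "canyon".
Inside "orchard ivory": head "ivory", modifier "orchard".
So the structure is [lagoon [[island [canyon [orchard ivory]]] bridge]].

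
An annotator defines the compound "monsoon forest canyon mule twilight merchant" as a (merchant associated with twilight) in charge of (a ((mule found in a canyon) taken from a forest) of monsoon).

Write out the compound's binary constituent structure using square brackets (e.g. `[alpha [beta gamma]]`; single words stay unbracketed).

Overall it is a kind of merchant (specifically "twilight merchant"); the modifier is "monsoon forest canyon mule".
Within "monsoon forest canyon mule", the head is "mule" (specifically "forest canyon mule") and the modifier is "monsoon".
Within "forest canyon mule", the head is "mule" (specifically "canyon mule") and the modifier is "forest".
Within "canyon mule", the head is "mule" and the modifier is "canyon".
Within "twilight merchant", the head is "merchant" and the modifier is "twilight".
So the structure is [[monsoon [forest [canyon mule]]] [twilight merchant]].

[[monsoon [forest [canyon mule]]] [twilight merchant]]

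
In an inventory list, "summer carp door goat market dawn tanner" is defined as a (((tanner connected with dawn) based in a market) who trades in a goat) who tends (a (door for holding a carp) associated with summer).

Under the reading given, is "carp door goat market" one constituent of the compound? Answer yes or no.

no

The top-level split is [summer carp door] [goat market dawn tanner]; the full structure is [[summer [carp door]] [goat [market [dawn tanner]]]].
"carp door goat market" straddles a constituent boundary, so it is not a single unit.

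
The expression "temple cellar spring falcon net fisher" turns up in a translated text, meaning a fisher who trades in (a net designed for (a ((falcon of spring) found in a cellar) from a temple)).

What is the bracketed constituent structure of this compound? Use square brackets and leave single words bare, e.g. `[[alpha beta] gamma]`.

At the top level: head "fisher"; modifier "temple cellar spring falcon net".
Inside "temple cellar spring falcon net": head "net", modifier "temple cellar spring falcon".
Inside "temple cellar spring falcon": head "falcon" (specifically "cellar spring falcon"), modifier "temple".
Inside "cellar spring falcon": head "falcon" (specifically "spring falcon"), modifier "cellar".
Inside "spring falcon": head "falcon", modifier "spring".
So the structure is [[[temple [cellar [spring falcon]]] net] fisher].

[[[temple [cellar [spring falcon]]] net] fisher]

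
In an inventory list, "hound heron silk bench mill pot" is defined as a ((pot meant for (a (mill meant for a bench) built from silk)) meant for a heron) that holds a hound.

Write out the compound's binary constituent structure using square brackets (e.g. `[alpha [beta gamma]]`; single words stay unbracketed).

Whole compound: head "pot" (specifically "heron silk bench mill pot"), modifier "hound".
"heron silk bench mill pot" → head "pot" (specifically "silk bench mill pot"), modifier "heron".
"silk bench mill pot" → head "pot", modifier "silk bench mill".
"silk bench mill" → head "mill" (specifically "bench mill"), modifier "silk".
"bench mill" → head "mill", modifier "bench".
Putting it together: [hound [heron [[silk [bench mill]] pot]]].

[hound [heron [[silk [bench mill]] pot]]]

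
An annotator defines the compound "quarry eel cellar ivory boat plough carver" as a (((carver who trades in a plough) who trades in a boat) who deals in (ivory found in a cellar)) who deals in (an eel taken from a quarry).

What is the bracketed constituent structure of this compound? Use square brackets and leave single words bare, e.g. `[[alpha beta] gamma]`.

Overall it is a kind of carver (specifically "cellar ivory boat plough carver"); the modifier is "quarry eel".
Inside "quarry eel": head "eel", modifier "quarry".
Inside "cellar ivory boat plough carver": head "carver" (specifically "boat plough carver"), modifier "cellar ivory".
Inside "cellar ivory": head "ivory", modifier "cellar".
Inside "boat plough carver": head "carver" (specifically "plough carver"), modifier "boat".
Inside "plough carver": head "carver", modifier "plough".
Assembled: [[quarry eel] [[cellar ivory] [boat [plough carver]]]].

[[quarry eel] [[cellar ivory] [boat [plough carver]]]]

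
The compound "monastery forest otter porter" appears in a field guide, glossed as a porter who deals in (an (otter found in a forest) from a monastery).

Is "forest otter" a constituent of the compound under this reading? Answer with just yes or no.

yes

The paraphrase groups the words so that "forest otter" is one unit: it corresponds to a single parenthesized sub-phrase.
The full structure is [[monastery [forest otter]] porter], in which [forest otter] is a constituent.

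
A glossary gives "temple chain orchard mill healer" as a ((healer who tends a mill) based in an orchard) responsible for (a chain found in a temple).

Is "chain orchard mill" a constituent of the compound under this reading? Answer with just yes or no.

no

The top-level split is [temple chain] [orchard mill healer]; the full structure is [[temple chain] [orchard [mill healer]]].
"chain orchard mill" straddles a constituent boundary, so it is not a single unit.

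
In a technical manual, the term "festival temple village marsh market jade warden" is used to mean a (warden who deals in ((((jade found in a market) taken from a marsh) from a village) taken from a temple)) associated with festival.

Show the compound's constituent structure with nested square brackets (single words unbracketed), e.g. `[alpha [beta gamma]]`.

Overall it is a kind of warden (specifically "temple village marsh market jade warden"); the modifier is "festival".
Inside "temple village marsh market jade warden": head "warden", modifier "temple village marsh market jade".
Inside "temple village marsh market jade": head "jade" (specifically "village marsh market jade"), modifier "temple".
Inside "village marsh market jade": head "jade" (specifically "marsh market jade"), modifier "village".
Inside "marsh market jade": head "jade" (specifically "market jade"), modifier "marsh".
Inside "market jade": head "jade", modifier "market".
Putting it together: [festival [[temple [village [marsh [market jade]]]] warden]].

[festival [[temple [village [marsh [market jade]]]] warden]]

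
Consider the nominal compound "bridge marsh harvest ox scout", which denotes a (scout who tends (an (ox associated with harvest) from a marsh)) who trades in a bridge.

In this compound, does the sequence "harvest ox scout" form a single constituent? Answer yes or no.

no

The top-level split is [bridge] [marsh harvest ox scout]; the full structure is [bridge [[marsh [harvest ox]] scout]].
"harvest ox scout" straddles a constituent boundary, so it is not a single unit.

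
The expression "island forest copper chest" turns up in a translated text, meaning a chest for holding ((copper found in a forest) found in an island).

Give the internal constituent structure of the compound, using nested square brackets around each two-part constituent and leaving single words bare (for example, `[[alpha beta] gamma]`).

The outermost head in the paraphrase is "chest", modified by "island forest copper".
Inside "island forest copper": head "copper" (specifically "forest copper"), modifier "island".
Inside "forest copper": head "copper", modifier "forest".
Putting it together: [[island [forest copper]] chest].

[[island [forest copper]] chest]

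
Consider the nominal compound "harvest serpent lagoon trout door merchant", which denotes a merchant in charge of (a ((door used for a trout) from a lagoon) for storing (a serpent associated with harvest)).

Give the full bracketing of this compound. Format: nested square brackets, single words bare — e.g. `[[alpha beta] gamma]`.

Whole compound: head "merchant", modifier "harvest serpent lagoon trout door".
Within "harvest serpent lagoon trout door", the head is "door" (specifically "lagoon trout door") and the modifier is "harvest serpent".
Within "harvest serpent", the head is "serpent" and the modifier is "harvest".
Within "lagoon trout door", the head is "door" (specifically "trout door") and the modifier is "lagoon".
Within "trout door", the head is "door" and the modifier is "trout".
Assembled: [[[harvest serpent] [lagoon [trout door]]] merchant].

[[[harvest serpent] [lagoon [trout door]]] merchant]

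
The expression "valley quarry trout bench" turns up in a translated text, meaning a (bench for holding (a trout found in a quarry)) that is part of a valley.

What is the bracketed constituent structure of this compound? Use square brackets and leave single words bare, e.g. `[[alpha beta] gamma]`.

[valley [[quarry trout] bench]]

At the top level: head "bench" (specifically "quarry trout bench"); modifier "valley".
Inside "quarry trout bench": head "bench", modifier "quarry trout".
Inside "quarry trout": head "trout", modifier "quarry".
Assembled: [valley [[quarry trout] bench]].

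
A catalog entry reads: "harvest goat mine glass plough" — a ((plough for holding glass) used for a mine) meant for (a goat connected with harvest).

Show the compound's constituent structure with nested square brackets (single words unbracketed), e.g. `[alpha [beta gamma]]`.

The outermost head in the paraphrase is "plough" (specifically "mine glass plough"), modified by "harvest goat".
Within "harvest goat", the head is "goat" and the modifier is "harvest".
Within "mine glass plough", the head is "plough" (specifically "glass plough") and the modifier is "mine".
Within "glass plough", the head is "plough" and the modifier is "glass".
Putting it together: [[harvest goat] [mine [glass plough]]].

[[harvest goat] [mine [glass plough]]]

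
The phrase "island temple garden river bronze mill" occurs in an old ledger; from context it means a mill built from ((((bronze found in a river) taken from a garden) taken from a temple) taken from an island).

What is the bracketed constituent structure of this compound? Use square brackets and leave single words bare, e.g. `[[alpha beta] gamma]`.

At the top level: head "mill"; modifier "island temple garden river bronze".
Inside "island temple garden river bronze": head "bronze" (specifically "temple garden river bronze"), modifier "island".
Inside "temple garden river bronze": head "bronze" (specifically "garden river bronze"), modifier "temple".
Inside "garden river bronze": head "bronze" (specifically "river bronze"), modifier "garden".
Inside "river bronze": head "bronze", modifier "river".
Assembled: [[island [temple [garden [river bronze]]]] mill].

[[island [temple [garden [river bronze]]]] mill]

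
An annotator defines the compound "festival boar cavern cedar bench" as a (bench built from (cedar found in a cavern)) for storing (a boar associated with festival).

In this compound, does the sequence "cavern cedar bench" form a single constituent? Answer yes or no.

yes

The paraphrase groups the words so that "cavern cedar bench" is one unit: it corresponds to a single parenthesized sub-phrase.
The full structure is [[festival boar] [[cavern cedar] bench]], in which [cavern cedar bench] is a constituent.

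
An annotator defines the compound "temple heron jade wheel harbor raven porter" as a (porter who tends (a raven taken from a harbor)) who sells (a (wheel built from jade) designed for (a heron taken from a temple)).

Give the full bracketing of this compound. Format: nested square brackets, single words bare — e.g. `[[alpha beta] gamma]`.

Overall it is a kind of porter (specifically "harbor raven porter"); the modifier is "temple heron jade wheel".
Inside "temple heron jade wheel": head "wheel" (specifically "jade wheel"), modifier "temple heron".
Inside "temple heron": head "heron", modifier "temple".
Inside "jade wheel": head "wheel", modifier "jade".
Inside "harbor raven porter": head "porter", modifier "harbor raven".
Inside "harbor raven": head "raven", modifier "harbor".
Putting it together: [[[temple heron] [jade wheel]] [[harbor raven] porter]].

[[[temple heron] [jade wheel]] [[harbor raven] porter]]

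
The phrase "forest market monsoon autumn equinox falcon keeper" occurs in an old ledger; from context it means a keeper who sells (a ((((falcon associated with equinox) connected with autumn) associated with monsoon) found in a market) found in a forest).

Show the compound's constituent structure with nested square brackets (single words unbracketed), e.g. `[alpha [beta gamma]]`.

[[forest [market [monsoon [autumn [equinox falcon]]]]] keeper]

Whole compound: head "keeper", modifier "forest market monsoon autumn equinox falcon".
Inside "forest market monsoon autumn equinox falcon": head "falcon" (specifically "market monsoon autumn equinox falcon"), modifier "forest".
Inside "market monsoon autumn equinox falcon": head "falcon" (specifically "monsoon autumn equinox falcon"), modifier "market".
Inside "monsoon autumn equinox falcon": head "falcon" (specifically "autumn equinox falcon"), modifier "monsoon".
Inside "autumn equinox falcon": head "falcon" (specifically "equinox falcon"), modifier "autumn".
Inside "equinox falcon": head "falcon", modifier "equinox".
So the structure is [[forest [market [monsoon [autumn [equinox falcon]]]]] keeper].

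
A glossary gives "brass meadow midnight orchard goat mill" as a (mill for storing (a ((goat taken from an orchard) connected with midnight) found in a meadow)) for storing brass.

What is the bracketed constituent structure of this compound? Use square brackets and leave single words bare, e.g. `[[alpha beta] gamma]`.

Overall it is a kind of mill (specifically "meadow midnight orchard goat mill"); the modifier is "brass".
Inside "meadow midnight orchard goat mill": head "mill", modifier "meadow midnight orchard goat".
Inside "meadow midnight orchard goat": head "goat" (specifically "midnight orchard goat"), modifier "meadow".
Inside "midnight orchard goat": head "goat" (specifically "orchard goat"), modifier "midnight".
Inside "orchard goat": head "goat", modifier "orchard".
Assembled: [brass [[meadow [midnight [orchard goat]]] mill]].

[brass [[meadow [midnight [orchard goat]]] mill]]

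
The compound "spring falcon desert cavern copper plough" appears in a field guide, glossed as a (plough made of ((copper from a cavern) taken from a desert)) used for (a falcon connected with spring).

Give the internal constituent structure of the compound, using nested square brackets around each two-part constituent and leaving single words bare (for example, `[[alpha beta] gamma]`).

The outermost head in the paraphrase is "plough" (specifically "desert cavern copper plough"), modified by "spring falcon".
Inside "spring falcon": head "falcon", modifier "spring".
Inside "desert cavern copper plough": head "plough", modifier "desert cavern copper".
Inside "desert cavern copper": head "copper" (specifically "cavern copper"), modifier "desert".
Inside "cavern copper": head "copper", modifier "cavern".
Putting it together: [[spring falcon] [[desert [cavern copper]] plough]].

[[spring falcon] [[desert [cavern copper]] plough]]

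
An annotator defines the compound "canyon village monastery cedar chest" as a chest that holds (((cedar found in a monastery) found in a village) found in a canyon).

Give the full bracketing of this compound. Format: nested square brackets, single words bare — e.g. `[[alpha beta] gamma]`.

The outermost head in the paraphrase is "chest", modified by "canyon village monastery cedar".
Within "canyon village monastery cedar", the head is "cedar" (specifically "village monastery cedar") and the modifier is "canyon".
Within "village monastery cedar", the head is "cedar" (specifically "monastery cedar") and the modifier is "village".
Within "monastery cedar", the head is "cedar" and the modifier is "monastery".
So the structure is [[canyon [village [monastery cedar]]] chest].

[[canyon [village [monastery cedar]]] chest]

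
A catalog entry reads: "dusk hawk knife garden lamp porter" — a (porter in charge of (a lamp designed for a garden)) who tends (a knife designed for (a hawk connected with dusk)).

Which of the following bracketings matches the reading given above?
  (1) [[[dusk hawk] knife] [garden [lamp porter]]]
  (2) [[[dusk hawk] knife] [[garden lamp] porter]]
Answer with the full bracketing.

[[[dusk hawk] knife] [[garden lamp] porter]]

The paraphrase's head is the "porter" part ("garden lamp porter"); its modifier is "dusk hawk knife".
That top-level split, carried through the inner groups, gives [[[dusk hawk] knife] [[garden lamp] porter]].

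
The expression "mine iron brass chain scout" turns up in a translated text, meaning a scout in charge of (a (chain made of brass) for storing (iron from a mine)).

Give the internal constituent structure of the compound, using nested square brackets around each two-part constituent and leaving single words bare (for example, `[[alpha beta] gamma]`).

Overall it is a kind of scout; the modifier is "mine iron brass chain".
Within "mine iron brass chain", the head is "chain" (specifically "brass chain") and the modifier is "mine iron".
Within "mine iron", the head is "iron" and the modifier is "mine".
Within "brass chain", the head is "chain" and the modifier is "brass".
Putting it together: [[[mine iron] [brass chain]] scout].

[[[mine iron] [brass chain]] scout]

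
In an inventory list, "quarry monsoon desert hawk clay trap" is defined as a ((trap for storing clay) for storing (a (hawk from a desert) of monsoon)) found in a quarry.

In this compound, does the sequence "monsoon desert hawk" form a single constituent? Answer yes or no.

The paraphrase groups the words so that "monsoon desert hawk" is one unit: it corresponds to a single parenthesized sub-phrase.
The full structure is [quarry [[monsoon [desert hawk]] [clay trap]]], in which [monsoon desert hawk] is a constituent.

yes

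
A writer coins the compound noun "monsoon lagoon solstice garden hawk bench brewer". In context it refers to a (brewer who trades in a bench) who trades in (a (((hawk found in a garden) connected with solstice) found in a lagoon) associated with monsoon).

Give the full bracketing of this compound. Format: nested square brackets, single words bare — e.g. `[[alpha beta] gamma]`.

[[monsoon [lagoon [solstice [garden hawk]]]] [bench brewer]]

At the top level: head "brewer" (specifically "bench brewer"); modifier "monsoon lagoon solstice garden hawk".
Inside "monsoon lagoon solstice garden hawk": head "hawk" (specifically "lagoon solstice garden hawk"), modifier "monsoon".
Inside "lagoon solstice garden hawk": head "hawk" (specifically "solstice garden hawk"), modifier "lagoon".
Inside "solstice garden hawk": head "hawk" (specifically "garden hawk"), modifier "solstice".
Inside "garden hawk": head "hawk", modifier "garden".
Inside "bench brewer": head "brewer", modifier "bench".
Assembled: [[monsoon [lagoon [solstice [garden hawk]]]] [bench brewer]].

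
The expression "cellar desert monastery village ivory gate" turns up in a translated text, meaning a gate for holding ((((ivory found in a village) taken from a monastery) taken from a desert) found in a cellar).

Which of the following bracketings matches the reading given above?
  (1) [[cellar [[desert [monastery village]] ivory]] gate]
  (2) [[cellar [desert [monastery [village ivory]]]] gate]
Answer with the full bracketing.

The paraphrase's head is the "gate" part ("gate"); its modifier is "cellar desert monastery village ivory".
That top-level split, carried through the inner groups, gives [[cellar [desert [monastery [village ivory]]]] gate].

[[cellar [desert [monastery [village ivory]]]] gate]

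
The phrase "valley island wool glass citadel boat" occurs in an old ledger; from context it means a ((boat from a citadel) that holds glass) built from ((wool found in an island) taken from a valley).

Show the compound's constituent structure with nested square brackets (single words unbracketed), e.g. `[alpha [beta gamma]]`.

[[valley [island wool]] [glass [citadel boat]]]

Overall it is a kind of boat (specifically "glass citadel boat"); the modifier is "valley island wool".
Within "valley island wool", the head is "wool" (specifically "island wool") and the modifier is "valley".
Within "island wool", the head is "wool" and the modifier is "island".
Within "glass citadel boat", the head is "boat" (specifically "citadel boat") and the modifier is "glass".
Within "citadel boat", the head is "boat" and the modifier is "citadel".
Assembled: [[valley [island wool]] [glass [citadel boat]]].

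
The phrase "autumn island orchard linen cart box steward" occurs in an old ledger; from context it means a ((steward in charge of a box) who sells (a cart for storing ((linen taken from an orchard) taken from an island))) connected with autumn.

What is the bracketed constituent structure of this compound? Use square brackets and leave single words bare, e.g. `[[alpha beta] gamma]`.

Whole compound: head "steward" (specifically "island orchard linen cart box steward"), modifier "autumn".
Within "island orchard linen cart box steward", the head is "steward" (specifically "box steward") and the modifier is "island orchard linen cart".
Within "island orchard linen cart", the head is "cart" and the modifier is "island orchard linen".
Within "island orchard linen", the head is "linen" (specifically "orchard linen") and the modifier is "island".
Within "orchard linen", the head is "linen" and the modifier is "orchard".
Within "box steward", the head is "steward" and the modifier is "box".
Assembled: [autumn [[[island [orchard linen]] cart] [box steward]]].

[autumn [[[island [orchard linen]] cart] [box steward]]]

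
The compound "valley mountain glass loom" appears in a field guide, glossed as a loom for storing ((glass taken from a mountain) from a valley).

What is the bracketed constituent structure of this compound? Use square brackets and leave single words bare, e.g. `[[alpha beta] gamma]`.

Whole compound: head "loom", modifier "valley mountain glass".
"valley mountain glass" → head "glass" (specifically "mountain glass"), modifier "valley".
"mountain glass" → head "glass", modifier "mountain".
Putting it together: [[valley [mountain glass]] loom].

[[valley [mountain glass]] loom]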